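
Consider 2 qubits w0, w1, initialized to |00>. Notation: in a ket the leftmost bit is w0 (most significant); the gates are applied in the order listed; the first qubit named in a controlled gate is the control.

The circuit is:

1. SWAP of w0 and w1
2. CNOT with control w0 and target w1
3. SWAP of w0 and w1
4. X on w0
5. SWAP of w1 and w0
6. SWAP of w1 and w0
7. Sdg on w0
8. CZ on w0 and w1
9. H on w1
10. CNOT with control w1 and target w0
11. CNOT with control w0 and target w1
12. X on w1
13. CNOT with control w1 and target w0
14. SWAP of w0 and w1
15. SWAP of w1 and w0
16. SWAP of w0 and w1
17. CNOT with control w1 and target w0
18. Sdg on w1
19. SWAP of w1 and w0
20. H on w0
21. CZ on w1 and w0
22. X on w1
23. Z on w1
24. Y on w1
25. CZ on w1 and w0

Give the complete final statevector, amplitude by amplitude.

After the circuit, the state carries amplitude 1/2 on |00>, -I/2 on |01>, 1/2 on |10>, I/2 on |11>.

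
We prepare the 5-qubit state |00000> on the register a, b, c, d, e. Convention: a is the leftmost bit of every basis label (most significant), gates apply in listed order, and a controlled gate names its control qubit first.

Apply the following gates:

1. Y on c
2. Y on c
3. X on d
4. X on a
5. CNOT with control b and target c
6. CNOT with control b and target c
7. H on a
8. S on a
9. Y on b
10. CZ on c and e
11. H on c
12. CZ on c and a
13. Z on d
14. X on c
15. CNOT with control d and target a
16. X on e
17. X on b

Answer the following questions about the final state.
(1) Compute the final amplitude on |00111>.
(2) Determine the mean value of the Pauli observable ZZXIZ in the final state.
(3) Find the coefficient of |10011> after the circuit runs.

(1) |00111> carries amplitude -1/2 in the final state.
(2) In the final state, ZZXIZ has expectation 1.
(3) |10011> carries amplitude -I/2 in the final state.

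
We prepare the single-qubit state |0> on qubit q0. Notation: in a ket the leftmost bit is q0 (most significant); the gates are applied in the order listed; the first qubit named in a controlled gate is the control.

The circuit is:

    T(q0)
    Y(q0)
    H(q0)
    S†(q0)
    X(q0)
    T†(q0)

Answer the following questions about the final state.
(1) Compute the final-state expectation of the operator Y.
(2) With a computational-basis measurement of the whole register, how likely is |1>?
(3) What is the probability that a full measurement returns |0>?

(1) The observable Y averages to -sqrt(2)/2.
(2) A full measurement returns |1> with probability 1/2.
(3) Outcome |0> occurs with probability 1/2.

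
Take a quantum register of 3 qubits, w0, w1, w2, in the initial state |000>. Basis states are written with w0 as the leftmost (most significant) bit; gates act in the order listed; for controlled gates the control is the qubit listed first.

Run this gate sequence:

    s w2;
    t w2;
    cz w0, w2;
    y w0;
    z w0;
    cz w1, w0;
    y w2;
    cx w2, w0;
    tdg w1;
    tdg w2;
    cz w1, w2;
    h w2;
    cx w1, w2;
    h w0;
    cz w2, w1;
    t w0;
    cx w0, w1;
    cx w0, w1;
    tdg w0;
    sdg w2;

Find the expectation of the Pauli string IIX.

In the final state, IIX has expectation 0. Key observation: gates 16-19 undo each other exactly, leaving only the rest of the circuit to track.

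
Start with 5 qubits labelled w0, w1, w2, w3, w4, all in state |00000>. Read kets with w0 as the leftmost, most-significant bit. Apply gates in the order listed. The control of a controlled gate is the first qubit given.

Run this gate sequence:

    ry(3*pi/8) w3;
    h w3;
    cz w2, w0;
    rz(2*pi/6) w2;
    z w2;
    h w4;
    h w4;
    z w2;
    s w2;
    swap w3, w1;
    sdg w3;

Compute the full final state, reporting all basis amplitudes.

After the circuit, the state carries amplitude -exp(5*I*pi/6)*cos(pi/16) on |00000>, -exp(5*I*pi/6)*sin(pi/16) on |01000>, and 0 on every other basis state.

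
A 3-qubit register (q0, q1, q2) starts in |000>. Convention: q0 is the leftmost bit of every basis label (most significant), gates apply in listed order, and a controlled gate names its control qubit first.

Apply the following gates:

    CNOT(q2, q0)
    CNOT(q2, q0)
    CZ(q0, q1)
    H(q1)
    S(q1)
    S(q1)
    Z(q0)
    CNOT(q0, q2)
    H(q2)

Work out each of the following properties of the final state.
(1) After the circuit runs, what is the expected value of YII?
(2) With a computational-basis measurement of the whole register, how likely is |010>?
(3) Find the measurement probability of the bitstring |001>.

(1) The expectation value of YII is 0.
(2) The probability of measuring |010> is 1/4.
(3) A full measurement returns |001> with probability 1/4.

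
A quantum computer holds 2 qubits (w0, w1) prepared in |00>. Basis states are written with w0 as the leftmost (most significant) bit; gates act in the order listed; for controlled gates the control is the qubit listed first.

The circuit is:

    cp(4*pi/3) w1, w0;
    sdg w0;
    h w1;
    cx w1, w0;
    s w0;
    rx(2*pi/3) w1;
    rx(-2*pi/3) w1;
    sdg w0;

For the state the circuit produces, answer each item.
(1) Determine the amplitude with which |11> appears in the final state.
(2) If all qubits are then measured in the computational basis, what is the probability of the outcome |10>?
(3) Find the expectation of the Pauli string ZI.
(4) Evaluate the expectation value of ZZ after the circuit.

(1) The final state's coefficient on |11> equals sqrt(2)/2.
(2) Outcome |10> occurs with probability 0.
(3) The observable ZI averages to 0.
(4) In the final state, ZZ has expectation 1.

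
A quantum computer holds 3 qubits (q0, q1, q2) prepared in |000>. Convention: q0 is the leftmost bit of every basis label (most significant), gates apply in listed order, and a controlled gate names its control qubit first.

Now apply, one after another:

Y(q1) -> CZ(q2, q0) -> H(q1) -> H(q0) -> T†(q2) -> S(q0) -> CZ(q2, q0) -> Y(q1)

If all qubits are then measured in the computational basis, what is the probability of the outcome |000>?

A full measurement returns |000> with probability 1/4.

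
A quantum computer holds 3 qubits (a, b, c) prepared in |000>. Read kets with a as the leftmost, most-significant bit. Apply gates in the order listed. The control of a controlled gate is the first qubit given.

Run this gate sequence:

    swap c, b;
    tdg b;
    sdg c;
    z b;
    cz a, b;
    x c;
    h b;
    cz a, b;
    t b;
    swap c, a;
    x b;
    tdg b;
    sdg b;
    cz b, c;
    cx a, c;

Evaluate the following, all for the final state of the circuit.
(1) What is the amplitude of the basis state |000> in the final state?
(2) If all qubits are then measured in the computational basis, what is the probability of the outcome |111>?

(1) The amplitude on |000> is 0.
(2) Outcome |111> occurs with probability 1/2.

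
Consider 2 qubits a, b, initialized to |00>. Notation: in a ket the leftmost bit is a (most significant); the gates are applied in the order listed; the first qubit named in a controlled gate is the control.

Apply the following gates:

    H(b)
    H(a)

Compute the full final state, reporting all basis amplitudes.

After the circuit, the state carries amplitude 1/2 on |00>, 1/2 on |01>, 1/2 on |10>, 1/2 on |11>.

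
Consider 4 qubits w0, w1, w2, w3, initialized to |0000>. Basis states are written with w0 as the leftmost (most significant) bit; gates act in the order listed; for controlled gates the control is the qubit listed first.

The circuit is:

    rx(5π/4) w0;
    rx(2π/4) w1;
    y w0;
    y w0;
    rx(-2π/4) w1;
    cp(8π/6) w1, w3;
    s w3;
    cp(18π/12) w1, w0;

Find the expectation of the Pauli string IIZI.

The observable IIZI averages to 1. Key observation: steps 2-5 multiply out to the identity, so the circuit reduces to the remaining gates.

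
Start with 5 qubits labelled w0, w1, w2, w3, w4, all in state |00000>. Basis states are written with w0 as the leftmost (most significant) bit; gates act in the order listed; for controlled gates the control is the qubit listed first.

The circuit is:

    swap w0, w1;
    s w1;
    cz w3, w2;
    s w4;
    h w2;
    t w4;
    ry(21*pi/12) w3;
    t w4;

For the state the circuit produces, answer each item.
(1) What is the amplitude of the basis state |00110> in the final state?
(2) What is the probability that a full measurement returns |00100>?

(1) |00110> carries amplitude sqrt(4 - 2*sqrt(2))/4 in the final state.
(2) A full measurement returns |00100> with probability sqrt(2)/8 + 1/4.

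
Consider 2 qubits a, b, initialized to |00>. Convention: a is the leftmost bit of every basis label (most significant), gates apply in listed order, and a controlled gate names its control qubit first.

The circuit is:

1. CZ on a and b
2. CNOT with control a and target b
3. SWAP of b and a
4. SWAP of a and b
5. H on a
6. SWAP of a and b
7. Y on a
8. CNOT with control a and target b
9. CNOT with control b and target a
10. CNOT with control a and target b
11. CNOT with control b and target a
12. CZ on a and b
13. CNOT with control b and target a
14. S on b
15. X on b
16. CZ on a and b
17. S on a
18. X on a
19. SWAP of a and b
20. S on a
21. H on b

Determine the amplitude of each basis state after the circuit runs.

The resulting statevector has amplitude 1/2 - I/2 on |00>, -1/2 - I/2 on |01>, 0 on |10>, 0 on |11>.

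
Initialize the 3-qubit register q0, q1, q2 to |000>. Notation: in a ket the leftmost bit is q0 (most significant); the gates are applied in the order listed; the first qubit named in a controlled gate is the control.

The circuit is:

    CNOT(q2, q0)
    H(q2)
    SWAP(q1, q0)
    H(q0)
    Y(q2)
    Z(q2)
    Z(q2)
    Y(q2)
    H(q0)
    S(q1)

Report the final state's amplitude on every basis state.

The resulting statevector has amplitude sqrt(2)/2 on |000>, sqrt(2)/2 on |001>, and 0 on every other basis state. Key observation: steps 4-9 multiply out to the identity, so the circuit reduces to the remaining gates.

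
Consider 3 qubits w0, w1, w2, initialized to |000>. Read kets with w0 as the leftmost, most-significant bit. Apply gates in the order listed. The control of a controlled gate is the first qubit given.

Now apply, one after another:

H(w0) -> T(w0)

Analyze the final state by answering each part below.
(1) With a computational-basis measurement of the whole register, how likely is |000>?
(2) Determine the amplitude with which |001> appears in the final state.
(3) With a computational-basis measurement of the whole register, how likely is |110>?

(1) A full measurement returns |000> with probability 1/2.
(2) |001> carries amplitude 0 in the final state.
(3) A full measurement returns |110> with probability 0.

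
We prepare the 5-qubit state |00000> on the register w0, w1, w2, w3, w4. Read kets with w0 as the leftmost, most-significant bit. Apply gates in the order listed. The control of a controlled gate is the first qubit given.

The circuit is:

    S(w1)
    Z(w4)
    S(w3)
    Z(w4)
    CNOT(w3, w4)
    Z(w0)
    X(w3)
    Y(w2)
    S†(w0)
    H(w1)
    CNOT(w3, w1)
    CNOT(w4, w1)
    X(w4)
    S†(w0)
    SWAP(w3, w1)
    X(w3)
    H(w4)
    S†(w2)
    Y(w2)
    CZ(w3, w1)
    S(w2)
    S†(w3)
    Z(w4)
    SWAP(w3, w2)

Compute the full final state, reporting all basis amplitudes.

After the circuit, the state carries amplitude -I/2 on |01000>, -I/2 on |01001>, 1/2 on |01100>, 1/2 on |01101>, and 0 on every other basis state.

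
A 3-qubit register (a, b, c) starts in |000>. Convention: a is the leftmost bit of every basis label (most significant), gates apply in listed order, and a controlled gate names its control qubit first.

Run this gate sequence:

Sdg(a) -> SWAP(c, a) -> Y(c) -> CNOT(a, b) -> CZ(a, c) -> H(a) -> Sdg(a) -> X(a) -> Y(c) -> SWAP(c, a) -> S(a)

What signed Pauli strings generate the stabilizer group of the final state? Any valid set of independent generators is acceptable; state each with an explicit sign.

The stabilizer group can be generated by +IIY, +ZII, +IZI, among other valid generating sets.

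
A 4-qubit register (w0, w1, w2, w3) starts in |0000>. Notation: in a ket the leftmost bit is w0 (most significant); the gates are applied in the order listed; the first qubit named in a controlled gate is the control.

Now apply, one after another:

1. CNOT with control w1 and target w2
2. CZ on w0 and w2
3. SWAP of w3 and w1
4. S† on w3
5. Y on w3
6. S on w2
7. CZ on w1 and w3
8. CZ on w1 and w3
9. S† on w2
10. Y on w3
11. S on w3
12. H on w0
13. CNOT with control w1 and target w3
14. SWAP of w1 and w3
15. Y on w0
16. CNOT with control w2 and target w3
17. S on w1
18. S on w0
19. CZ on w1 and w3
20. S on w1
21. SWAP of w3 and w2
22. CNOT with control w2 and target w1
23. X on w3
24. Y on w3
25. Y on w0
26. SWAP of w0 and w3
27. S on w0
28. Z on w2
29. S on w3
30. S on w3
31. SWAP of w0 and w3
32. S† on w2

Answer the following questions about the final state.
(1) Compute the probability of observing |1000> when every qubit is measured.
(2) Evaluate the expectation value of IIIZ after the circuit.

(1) The probability of measuring |1000> is 1/2. Key observation: gates 4-11 undo each other exactly, leaving only the rest of the circuit to track.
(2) The expectation value of IIIZ is 1.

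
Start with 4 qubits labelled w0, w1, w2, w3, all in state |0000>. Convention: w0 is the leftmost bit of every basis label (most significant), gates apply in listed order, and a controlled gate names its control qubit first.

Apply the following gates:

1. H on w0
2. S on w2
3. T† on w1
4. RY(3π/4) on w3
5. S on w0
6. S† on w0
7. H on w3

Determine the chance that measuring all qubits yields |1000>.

Outcome |1000> occurs with probability sqrt(2)/8 + 1/4. Key observation: gates 5-6 undo each other exactly, leaving only the rest of the circuit to track.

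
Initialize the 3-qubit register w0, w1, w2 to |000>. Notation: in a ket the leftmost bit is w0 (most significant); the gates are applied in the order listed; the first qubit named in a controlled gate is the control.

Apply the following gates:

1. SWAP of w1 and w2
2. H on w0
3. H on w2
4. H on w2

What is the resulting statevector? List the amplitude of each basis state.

After the circuit, the state carries amplitude sqrt(2)/2 on |000>, sqrt(2)/2 on |100>, and 0 on every other basis state.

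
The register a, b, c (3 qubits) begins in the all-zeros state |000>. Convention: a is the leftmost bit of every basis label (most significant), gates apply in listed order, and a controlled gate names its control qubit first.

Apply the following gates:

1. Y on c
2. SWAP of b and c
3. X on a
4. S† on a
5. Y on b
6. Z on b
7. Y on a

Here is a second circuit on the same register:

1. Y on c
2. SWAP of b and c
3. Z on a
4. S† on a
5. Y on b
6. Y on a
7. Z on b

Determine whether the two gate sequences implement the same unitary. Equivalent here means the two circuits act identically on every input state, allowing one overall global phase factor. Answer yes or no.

No, they are not equivalent — no single phase factor reconciles the two unitaries.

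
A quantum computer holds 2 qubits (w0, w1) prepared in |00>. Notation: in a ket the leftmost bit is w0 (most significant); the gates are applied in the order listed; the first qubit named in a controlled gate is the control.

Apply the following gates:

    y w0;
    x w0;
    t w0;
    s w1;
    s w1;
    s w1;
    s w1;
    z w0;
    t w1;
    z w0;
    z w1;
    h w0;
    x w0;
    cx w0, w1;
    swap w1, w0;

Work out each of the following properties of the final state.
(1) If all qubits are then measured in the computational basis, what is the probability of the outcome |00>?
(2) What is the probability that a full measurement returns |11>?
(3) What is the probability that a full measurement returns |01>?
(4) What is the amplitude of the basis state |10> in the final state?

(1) The probability of measuring |00> is 1/2. Key observation: the block from step 4 through step 7 cancels to the identity and can be dropped.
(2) A full measurement returns |11> with probability 1/2.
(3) The probability of measuring |01> is 0.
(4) |10> carries amplitude 0 in the final state.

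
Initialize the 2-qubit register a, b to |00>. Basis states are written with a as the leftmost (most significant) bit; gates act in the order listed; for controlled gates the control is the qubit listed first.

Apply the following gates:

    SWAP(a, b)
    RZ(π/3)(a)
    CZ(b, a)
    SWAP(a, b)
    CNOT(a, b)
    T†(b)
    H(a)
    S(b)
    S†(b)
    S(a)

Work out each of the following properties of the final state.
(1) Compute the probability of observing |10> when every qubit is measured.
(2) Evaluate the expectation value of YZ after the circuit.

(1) The probability of measuring |10> is 1/2. Key observation: gates 8-9 undo each other exactly, leaving only the rest of the circuit to track.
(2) In the final state, YZ has expectation 1.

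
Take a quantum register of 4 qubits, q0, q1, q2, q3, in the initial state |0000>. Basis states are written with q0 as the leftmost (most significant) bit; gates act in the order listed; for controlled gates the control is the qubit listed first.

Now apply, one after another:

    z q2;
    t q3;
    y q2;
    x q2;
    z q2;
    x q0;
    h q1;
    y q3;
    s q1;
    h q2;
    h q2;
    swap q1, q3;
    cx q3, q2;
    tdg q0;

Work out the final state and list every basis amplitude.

After the circuit, the state carries amplitude sqrt(2)*exp(3*I*pi/4)/2 on |1100>, -sqrt(2)*exp(I*pi/4)/2 on |1111>, and 0 on every other basis state. Key observation: steps 10-11 multiply out to the identity, so the circuit reduces to the remaining gates.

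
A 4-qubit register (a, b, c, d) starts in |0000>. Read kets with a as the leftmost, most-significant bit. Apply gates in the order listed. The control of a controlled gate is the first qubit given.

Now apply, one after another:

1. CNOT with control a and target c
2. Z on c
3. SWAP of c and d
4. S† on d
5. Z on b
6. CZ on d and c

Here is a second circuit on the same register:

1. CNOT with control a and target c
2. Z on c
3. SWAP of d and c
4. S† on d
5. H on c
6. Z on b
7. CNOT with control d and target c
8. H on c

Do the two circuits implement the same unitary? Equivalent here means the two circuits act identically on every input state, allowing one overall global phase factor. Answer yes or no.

Yes: on every input state the two circuits agree up to one overall phase factor.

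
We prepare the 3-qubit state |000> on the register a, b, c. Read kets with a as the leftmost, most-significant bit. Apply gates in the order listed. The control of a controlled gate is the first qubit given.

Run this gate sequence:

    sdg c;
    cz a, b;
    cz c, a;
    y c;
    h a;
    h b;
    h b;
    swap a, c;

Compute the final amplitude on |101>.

The final state's coefficient on |101> equals sqrt(2)*I/2.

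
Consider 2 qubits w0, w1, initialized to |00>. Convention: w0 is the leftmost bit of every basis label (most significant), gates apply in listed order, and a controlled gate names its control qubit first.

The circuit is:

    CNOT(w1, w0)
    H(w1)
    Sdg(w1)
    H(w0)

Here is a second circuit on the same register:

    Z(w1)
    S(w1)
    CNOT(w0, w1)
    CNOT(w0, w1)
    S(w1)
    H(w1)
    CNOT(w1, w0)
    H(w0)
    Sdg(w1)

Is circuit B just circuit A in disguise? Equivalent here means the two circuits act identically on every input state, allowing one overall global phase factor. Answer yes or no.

No — the two circuits implement different unitaries, even allowing a global phase.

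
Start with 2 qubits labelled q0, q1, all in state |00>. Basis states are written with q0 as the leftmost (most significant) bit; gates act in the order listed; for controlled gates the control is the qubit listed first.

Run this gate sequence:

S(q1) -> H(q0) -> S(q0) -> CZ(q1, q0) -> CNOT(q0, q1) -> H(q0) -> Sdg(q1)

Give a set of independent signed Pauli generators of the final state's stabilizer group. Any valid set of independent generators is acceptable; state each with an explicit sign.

One valid set of independent stabilizer generators is +XZ, +ZX (any independent generating set of the same group is equally correct).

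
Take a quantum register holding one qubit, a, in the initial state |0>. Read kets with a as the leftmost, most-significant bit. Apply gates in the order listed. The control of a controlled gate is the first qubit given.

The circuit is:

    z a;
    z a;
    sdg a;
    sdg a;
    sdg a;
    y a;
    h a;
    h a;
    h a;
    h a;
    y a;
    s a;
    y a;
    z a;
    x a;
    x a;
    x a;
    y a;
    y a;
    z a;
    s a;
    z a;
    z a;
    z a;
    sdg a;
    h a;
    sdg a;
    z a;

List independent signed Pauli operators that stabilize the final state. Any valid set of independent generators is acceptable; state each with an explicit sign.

The final state is stabilized by the group generated by +Y; other independent generating sets are equally valid. Key observation: gates 5-12 undo each other exactly, leaving only the rest of the circuit to track.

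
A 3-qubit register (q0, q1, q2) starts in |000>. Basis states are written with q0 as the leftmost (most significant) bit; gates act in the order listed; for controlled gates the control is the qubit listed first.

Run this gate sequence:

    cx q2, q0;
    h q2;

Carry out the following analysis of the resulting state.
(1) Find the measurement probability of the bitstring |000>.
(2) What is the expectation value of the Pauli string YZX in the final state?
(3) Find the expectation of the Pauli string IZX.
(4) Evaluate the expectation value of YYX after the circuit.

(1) A full measurement returns |000> with probability 1/2.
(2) In the final state, YZX has expectation 0.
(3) The observable IZX averages to 1.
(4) In the final state, YYX has expectation 0.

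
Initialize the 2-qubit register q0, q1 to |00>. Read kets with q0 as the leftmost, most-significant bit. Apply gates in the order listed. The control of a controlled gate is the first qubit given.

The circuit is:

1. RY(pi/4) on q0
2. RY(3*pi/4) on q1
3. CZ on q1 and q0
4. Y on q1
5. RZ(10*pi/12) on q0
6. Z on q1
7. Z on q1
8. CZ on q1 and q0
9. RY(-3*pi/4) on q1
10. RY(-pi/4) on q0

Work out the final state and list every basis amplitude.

The final amplitudes are 0 on |00>, (-2*I - sqrt(2)*I - (2 - sqrt(2))*exp(I*pi/3))*exp(7*I*pi/12)/4 on |01>, 0 on |10>, sqrt(2)*(-exp(I*pi/3) + I)*exp(7*I*pi/12)/4 on |11>.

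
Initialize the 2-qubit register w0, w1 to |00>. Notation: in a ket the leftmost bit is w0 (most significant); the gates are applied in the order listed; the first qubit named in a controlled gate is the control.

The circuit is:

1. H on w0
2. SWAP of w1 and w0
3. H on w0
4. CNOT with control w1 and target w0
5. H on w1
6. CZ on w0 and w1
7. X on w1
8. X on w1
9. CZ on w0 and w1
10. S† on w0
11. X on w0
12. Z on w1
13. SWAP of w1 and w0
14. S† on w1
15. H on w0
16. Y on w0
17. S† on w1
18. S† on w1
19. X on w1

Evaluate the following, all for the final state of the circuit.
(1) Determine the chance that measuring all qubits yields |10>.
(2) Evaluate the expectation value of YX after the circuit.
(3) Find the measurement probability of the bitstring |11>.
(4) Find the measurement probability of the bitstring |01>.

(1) Outcome |10> occurs with probability 1/4. Key observation: the block from step 6 through step 9 cancels to the identity and can be dropped.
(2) The observable YX averages to 0.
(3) Outcome |11> occurs with probability 1/4.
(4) Outcome |01> occurs with probability 1/4.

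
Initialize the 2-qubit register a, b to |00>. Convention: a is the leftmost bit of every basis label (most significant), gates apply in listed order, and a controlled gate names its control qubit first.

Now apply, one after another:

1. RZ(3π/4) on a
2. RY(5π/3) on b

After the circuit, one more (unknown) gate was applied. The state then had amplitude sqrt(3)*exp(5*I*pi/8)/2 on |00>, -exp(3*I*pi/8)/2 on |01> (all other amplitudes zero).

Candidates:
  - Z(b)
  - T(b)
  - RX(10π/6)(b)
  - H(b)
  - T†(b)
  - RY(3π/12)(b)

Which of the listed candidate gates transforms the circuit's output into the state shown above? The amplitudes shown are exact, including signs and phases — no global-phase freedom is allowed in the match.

The applied gate was T†(b).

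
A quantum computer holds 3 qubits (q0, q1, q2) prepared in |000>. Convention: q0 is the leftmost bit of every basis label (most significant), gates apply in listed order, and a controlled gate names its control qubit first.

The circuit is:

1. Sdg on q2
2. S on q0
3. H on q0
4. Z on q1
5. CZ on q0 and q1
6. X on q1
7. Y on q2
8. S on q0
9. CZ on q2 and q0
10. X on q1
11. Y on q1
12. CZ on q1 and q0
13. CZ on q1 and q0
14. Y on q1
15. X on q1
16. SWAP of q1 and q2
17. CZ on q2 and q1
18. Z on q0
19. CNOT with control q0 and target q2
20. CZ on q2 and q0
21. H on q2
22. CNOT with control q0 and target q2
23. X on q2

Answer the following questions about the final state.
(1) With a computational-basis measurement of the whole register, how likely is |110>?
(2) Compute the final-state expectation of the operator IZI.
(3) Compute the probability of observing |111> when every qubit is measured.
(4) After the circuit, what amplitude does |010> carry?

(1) Outcome |110> occurs with probability 1/4. Key observation: the block from step 10 through step 15 cancels to the identity and can be dropped.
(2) The observable IZI averages to -1.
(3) Outcome |111> occurs with probability 1/4.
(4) |010> carries amplitude I/2 in the final state.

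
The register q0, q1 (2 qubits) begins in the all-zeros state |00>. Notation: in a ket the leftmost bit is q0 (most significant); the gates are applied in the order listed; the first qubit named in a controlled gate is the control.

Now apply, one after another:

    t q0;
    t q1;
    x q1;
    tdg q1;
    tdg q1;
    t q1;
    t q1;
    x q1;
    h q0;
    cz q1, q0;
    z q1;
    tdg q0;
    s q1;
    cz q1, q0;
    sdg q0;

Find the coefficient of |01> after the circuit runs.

The amplitude on |01> is 0. Key observation: the block from step 3 through step 8 cancels to the identity and can be dropped.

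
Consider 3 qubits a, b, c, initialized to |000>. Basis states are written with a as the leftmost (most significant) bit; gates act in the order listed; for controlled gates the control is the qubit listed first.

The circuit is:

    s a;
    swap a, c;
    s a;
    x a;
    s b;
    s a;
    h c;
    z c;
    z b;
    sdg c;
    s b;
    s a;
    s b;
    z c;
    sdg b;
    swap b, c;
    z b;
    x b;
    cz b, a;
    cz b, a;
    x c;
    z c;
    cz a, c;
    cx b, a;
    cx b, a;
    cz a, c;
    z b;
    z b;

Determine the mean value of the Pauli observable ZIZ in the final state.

The observable ZIZ averages to 1. Key observation: gates 23-26 undo each other exactly, leaving only the rest of the circuit to track.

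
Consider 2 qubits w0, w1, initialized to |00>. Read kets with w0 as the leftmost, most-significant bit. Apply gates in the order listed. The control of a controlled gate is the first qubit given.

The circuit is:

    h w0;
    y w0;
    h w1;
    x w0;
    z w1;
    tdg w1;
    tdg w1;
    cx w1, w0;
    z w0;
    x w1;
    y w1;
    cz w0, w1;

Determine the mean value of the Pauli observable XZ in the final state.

The expectation value of XZ is 1.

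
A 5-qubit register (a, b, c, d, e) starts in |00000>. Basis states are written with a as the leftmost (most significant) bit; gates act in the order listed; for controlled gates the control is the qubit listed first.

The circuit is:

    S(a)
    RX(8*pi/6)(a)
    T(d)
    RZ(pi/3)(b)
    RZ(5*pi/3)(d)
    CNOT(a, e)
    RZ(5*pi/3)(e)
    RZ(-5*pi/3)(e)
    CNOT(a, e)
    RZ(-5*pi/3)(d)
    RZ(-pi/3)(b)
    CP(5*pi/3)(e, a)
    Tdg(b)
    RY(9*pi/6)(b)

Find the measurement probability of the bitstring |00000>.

The probability of measuring |00000> is 1/8. Key observation: steps 4-11 multiply out to the identity, so the circuit reduces to the remaining gates.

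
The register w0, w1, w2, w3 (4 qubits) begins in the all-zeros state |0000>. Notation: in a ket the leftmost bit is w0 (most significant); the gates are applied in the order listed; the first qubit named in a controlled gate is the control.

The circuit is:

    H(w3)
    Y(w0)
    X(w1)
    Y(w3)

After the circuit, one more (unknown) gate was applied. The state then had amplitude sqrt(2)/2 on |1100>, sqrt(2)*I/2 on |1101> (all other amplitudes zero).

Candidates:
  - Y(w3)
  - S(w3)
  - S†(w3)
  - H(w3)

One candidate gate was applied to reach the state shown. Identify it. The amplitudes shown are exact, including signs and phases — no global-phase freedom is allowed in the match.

The applied gate was S†(w3).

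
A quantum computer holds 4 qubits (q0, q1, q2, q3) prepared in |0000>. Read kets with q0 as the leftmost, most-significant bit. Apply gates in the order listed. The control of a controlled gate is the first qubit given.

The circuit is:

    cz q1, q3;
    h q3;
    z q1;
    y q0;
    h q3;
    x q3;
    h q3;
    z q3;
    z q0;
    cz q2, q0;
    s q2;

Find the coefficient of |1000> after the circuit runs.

|1000> carries amplitude -sqrt(2)*I/2 in the final state. Key observation: steps 5-8 multiply out to the identity, so the circuit reduces to the remaining gates.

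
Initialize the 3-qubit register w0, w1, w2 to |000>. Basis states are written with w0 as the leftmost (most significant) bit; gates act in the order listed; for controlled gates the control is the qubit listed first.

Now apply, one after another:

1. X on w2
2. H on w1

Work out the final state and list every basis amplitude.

After the circuit, the state carries amplitude sqrt(2)/2 on |001>, sqrt(2)/2 on |011>, and 0 on every other basis state.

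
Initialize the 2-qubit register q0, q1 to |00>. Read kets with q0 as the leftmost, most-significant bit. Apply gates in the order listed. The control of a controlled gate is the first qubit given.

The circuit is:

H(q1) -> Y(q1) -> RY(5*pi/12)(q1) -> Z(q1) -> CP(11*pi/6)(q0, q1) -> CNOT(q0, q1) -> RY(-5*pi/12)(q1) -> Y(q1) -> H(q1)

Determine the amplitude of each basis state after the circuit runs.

The resulting statevector has amplitude sqrt(2)/4 + sqrt(6)/4 on |00>, -sqrt(6)/4 + sqrt(2)/4 on |01>, 0 on |10>, 0 on |11>.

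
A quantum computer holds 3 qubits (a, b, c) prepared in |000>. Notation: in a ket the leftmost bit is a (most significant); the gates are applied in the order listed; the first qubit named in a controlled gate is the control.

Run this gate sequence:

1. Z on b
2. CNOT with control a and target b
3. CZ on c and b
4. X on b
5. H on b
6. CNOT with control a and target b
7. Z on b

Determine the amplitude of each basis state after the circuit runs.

The resulting statevector has amplitude sqrt(2)/2 on |000>, sqrt(2)/2 on |010>, and 0 on every other basis state.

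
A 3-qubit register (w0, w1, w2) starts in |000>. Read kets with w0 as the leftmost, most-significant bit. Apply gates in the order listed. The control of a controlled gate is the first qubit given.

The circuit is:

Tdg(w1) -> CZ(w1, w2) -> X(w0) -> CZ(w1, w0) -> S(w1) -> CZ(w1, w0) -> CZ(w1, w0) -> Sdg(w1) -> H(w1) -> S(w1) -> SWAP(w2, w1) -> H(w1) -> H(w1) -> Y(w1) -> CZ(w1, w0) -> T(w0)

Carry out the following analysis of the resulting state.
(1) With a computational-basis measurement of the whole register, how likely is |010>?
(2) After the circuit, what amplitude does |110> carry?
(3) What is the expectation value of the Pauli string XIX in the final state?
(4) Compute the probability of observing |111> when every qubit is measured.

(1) The probability of measuring |010> is 0. Key observation: steps 6-7 multiply out to the identity, so the circuit reduces to the remaining gates.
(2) |110> carries amplitude -sqrt(2)*exp(3*I*pi/4)/2 in the final state.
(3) In the final state, XIX has expectation 0.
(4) The probability of measuring |111> is 1/2.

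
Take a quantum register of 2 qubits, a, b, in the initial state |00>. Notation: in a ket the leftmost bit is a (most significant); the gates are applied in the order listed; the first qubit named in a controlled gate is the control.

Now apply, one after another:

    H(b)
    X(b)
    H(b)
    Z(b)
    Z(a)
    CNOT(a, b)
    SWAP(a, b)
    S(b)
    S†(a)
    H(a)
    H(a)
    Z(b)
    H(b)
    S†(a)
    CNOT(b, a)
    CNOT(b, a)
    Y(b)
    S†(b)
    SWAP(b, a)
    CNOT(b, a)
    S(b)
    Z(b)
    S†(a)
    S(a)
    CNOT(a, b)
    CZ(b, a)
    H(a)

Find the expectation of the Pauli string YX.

The expectation value of YX is 1. Key observation: the block from step 1 through step 4 cancels to the identity and can be dropped.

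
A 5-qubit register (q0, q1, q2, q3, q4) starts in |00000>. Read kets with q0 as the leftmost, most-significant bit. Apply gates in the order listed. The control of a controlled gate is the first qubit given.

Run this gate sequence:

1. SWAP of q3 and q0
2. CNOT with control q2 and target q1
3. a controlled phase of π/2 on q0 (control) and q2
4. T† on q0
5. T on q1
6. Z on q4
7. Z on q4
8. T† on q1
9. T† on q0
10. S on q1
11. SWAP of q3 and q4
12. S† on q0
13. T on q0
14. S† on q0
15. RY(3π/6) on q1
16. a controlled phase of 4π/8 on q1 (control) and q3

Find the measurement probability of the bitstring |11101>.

A full measurement returns |11101> with probability 0. Key observation: the block from step 5 through step 8 cancels to the identity and can be dropped.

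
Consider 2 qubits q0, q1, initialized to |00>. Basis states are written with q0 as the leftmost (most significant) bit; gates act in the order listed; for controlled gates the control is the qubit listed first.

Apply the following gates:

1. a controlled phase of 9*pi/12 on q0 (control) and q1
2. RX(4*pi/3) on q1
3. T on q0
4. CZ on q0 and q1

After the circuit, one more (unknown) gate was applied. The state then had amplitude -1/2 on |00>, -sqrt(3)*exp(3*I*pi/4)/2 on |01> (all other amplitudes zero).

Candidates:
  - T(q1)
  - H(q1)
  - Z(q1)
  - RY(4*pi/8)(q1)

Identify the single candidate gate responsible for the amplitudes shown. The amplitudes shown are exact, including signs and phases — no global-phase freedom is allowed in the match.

The applied gate was T(q1).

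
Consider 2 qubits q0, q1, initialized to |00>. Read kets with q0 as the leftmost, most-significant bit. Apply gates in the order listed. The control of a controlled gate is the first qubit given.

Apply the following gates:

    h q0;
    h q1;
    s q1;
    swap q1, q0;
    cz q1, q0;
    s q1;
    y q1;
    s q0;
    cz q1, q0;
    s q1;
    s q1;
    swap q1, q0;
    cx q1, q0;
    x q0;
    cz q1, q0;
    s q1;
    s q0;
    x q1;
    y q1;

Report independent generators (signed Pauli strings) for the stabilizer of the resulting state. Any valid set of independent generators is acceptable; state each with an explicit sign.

The final state is stabilized by the group generated by -XI, +IX; other independent generating sets are equally valid.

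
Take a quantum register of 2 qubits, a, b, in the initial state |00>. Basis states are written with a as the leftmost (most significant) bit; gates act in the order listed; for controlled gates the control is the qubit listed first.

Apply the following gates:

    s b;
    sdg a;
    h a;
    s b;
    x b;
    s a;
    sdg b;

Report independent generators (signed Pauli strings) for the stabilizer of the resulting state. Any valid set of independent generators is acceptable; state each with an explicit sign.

The final state is stabilized by the group generated by +YI, -IZ; other independent generating sets are equally valid.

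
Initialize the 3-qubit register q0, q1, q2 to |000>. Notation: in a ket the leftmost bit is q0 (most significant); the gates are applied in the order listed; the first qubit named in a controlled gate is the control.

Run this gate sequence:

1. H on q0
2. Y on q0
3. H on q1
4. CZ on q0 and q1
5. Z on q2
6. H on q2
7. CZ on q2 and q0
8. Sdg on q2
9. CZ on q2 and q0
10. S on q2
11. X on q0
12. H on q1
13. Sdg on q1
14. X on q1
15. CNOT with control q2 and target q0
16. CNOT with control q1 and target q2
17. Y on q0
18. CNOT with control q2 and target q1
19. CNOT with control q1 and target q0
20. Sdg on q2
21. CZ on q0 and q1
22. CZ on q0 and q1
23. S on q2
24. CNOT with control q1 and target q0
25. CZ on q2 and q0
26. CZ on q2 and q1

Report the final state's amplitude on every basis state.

The resulting statevector has amplitude 0 on |000>, -1/2 on |001>, 0 on |010>, I/2 on |011>, I/2 on |100>, 0 on |101>, 1/2 on |110>, 0 on |111>. Key observation: gates 19-24 undo each other exactly, leaving only the rest of the circuit to track.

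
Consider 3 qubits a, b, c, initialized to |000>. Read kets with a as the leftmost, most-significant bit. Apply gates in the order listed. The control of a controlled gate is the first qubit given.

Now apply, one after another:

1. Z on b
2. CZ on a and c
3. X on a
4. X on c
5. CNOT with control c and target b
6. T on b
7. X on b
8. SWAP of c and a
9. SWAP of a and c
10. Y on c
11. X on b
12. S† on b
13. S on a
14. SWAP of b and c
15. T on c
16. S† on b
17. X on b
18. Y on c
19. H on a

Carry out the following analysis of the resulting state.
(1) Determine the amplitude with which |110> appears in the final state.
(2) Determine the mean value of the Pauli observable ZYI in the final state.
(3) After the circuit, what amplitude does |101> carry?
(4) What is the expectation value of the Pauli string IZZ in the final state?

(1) |110> carries amplitude sqrt(2)*I/2 in the final state.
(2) In the final state, ZYI has expectation 0.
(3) The amplitude on |101> is 0.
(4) The observable IZZ averages to -1.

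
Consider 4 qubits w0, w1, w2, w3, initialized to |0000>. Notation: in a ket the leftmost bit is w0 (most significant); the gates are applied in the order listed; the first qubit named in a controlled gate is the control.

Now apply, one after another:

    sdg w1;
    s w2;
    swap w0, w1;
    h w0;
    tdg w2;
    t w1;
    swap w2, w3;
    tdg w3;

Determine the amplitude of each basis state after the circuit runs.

The final amplitudes are sqrt(2)/2 on |0000>, sqrt(2)/2 on |1000>, and 0 on every other basis state.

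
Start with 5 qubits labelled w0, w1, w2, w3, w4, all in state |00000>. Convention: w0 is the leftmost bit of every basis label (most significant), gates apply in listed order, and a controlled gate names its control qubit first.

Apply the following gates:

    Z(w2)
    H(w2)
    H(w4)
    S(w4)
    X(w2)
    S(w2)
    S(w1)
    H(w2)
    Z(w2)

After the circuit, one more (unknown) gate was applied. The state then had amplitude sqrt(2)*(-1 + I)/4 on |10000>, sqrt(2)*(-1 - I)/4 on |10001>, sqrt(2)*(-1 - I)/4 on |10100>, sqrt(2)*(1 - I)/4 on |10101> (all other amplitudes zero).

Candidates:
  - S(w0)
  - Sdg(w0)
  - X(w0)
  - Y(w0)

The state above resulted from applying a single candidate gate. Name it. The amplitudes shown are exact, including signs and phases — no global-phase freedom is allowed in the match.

The unique candidate consistent with the amplitudes is Y(w0).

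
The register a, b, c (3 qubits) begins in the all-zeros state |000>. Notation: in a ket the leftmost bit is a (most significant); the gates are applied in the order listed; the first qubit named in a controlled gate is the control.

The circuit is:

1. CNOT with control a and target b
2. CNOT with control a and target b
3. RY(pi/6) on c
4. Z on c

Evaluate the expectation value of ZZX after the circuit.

The expectation value of ZZX is -1/2. Key observation: gates 1-2 undo each other exactly, leaving only the rest of the circuit to track.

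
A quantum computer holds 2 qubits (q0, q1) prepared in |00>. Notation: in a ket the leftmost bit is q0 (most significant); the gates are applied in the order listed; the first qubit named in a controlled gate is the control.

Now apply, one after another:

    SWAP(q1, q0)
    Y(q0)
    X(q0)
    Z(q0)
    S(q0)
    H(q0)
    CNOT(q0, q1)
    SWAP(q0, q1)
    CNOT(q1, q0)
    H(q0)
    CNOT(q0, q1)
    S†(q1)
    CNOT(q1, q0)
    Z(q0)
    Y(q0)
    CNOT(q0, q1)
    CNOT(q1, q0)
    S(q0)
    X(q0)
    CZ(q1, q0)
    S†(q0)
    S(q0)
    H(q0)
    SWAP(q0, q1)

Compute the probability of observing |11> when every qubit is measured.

A full measurement returns |11> with probability 1/2.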